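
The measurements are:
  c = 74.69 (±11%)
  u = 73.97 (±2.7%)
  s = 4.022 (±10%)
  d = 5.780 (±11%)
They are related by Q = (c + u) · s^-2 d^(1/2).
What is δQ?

Let w = c + u = 148.7. δw = √(δc² + δu²) = √(67.5 + 3.99) = 8.46, so δw/w = 0.0569.
Q is then a monomial in w, s, d:
δQ/Q = √((δw/w)² + (-2·δs/s)² + (½·δd/d)²) = √(0.00323 + 0.0400 + 0.00302) = 0.215
Q = 22.09, so δQ = 0.215 × 22.09 = 4.75.

4.75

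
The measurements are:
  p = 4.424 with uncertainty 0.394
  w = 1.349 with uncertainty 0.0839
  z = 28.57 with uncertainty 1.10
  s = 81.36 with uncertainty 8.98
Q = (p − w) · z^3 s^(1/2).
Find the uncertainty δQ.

Let u = p − w = 3.075. δu = √(δp² + δw²) = √(0.155 + 0.00704) = 0.403, so δu/u = 0.131.
Q is then a monomial in u, z, s:
δQ/Q = √((δu/u)² + (3·δz/z)² + (½·δs/s)²) = √(0.0172 + 0.0133 + 0.00305) = 0.183
Q = 646800, so δQ = 0.183 × 646800 = 1.18e+05.

1.18e+05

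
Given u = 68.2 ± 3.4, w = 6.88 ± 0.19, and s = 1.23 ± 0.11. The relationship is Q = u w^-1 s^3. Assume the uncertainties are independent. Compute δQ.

Relative error in a monomial: (δQ/Q)² = Σ (nᵢ · δxᵢ/xᵢ)².
  (1·δu/u)² = (1×0.0499)² = 0.00249;  (-1·δw/w)² = (-1×0.0276)² = 0.000763;  (3·δs/s)² = (3×0.0894)² = 0.0720
δQ/Q = √(0.0752) = 0.274
Q = 18.4, so δQ = 0.274 × 18.4 = 5.06.

5.06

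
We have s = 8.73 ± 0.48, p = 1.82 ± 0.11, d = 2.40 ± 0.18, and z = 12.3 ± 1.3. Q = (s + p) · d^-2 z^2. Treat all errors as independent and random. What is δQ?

Let u = s + p = 10.6. δu = √(δs² + δp²) = √(0.230 + 0.0121) = 0.492, so δu/u = 0.0467.
Q is then a monomial in u, d, z:
δQ/Q = √((δu/u)² + (-2·δd/d)² + (2·δz/z)²) = √(0.00218 + 0.0225 + 0.0447) = 0.263
Q = 277, so δQ = 0.263 × 277 = 73.0.

73.0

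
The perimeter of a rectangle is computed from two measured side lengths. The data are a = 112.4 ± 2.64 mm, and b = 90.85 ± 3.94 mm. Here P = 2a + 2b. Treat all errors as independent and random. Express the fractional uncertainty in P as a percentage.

2.33%

Each term contributes (cᵢ δxᵢ)² to (δP)²:
  (2·δa)² = 27.9;  (2·δb)² = 62.1
δP = √(90.0) = 9.49 mm
P = 406.5 mm, so δP/P = 9.49/406.5 = 0.0233.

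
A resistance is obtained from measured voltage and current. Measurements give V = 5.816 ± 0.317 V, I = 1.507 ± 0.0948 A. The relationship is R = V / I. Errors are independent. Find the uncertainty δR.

Each factor contributes (exponent × relative error)² to (δR/R)²:
  (1·δV/V)² = (1×0.0545)² = 0.00297;  (-1·δI/I)² = (-1×0.0629)² = 0.00396
δR/R = √(0.00693) = 0.0832
R = 3.859 Ω, so δR = 0.0832 × 3.859 = 0.321 Ω.

0.321 Ω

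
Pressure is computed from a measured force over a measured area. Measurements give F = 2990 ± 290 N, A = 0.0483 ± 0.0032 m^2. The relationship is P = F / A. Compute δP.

7270 Pa

Since P is a product/quotient, work with relative uncertainties:
  (1·δF/F)² = (1×0.0970)² = 0.00941;  (-1·δA/A)² = (-1×0.0663)² = 0.00439
δP/P = √(0.0138) = 0.117
P = 61900 Pa, so δP = 0.117 × 61900 = 7270 Pa.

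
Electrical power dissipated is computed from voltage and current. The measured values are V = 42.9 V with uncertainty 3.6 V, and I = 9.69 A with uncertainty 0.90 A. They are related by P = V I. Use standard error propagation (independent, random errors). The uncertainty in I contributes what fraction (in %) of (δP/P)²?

(δP/P)² = (1·δV/V)² + (1·δI/I)²
  V term: (1×0.0839)² = 0.00704
  I term: (1×0.0929)² = 0.00863
Total = 0.0157. Share from I = 0.00863/0.0157 = 0.551.

55.1%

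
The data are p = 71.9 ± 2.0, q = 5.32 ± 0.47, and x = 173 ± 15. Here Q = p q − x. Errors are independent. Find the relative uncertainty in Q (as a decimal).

0.184

Let w = p·q = 383. δw/w = √((1·δp/p)² + (1·δq/q)²) = √(0.000774 + 0.00780) = 0.0926, so δw = 35.4.
Q = w − x: δQ = √(δw² + δx²) = √(1260 + 225) = 38.5
Q = 210, so δQ/Q = 38.5/210 = 0.184.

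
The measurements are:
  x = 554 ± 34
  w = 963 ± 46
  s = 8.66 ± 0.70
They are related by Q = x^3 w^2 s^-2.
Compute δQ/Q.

Q is a product of powers, so relative uncertainties combine in quadrature:
  (3·δx/x)² = (3×0.0614)² = 0.0339;  (2·δw/w)² = (2×0.0478)² = 0.00913;  (-2·δs/s)² = (-2×0.0808)² = 0.0261
δQ/Q = √(0.0692) = 0.263

0.263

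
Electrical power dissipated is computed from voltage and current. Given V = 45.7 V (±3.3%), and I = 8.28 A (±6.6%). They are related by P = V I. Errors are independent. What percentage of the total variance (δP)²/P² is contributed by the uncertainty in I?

(δP/P)² = (1·δV/V)² + (1·δI/I)²
  V term: (1×0.0330)² = 0.00109
  I term: (1×0.0660)² = 0.00436
Total = 0.00545. Share from I = 0.00436/0.00545 = 0.800.

80.0%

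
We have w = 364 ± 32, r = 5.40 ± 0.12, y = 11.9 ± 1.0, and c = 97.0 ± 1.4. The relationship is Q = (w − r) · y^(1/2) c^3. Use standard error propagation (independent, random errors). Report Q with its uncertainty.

Let u = w − r = 359. δu = √(δw² + δr²) = √(1020 + 0.0144) = 32.0, so δu/u = 0.0892.
Q is then a monomial in u, y, c:
δQ/Q = √((δu/u)² + (½·δy/y)² + (3·δc/c)²) = √(0.00796 + 0.00177 + 0.00187) = 0.108
Q = 1.13e+09, so δQ = 0.108 × 1.13e+09 = 1.22e+08.

(1.13 ± 0.122) × 10^9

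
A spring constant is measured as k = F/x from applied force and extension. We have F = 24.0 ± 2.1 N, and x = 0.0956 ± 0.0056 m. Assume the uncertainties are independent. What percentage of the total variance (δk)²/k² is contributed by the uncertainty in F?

69.1%

(δk/k)² = (1·δF/F)² + (-1·δx/x)²
  F term: (1×0.0875)² = 0.00766
  x term: (-1×0.0586)² = 0.00343
Total = 0.0111. Share from F = 0.00766/0.0111 = 0.691.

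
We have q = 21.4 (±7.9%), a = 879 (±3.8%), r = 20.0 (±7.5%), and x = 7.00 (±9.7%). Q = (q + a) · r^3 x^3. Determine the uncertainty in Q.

9.13e+08

Let u = q + a = 900. δu = √(δq² + δa²) = √(2.86 + 1120) = 33.4, so δu/u = 0.0371.
Q is then a monomial in u, r, x:
δQ/Q = √((δu/u)² + (3·δr/r)² + (3·δx/x)²) = √(0.00138 + 0.0506 + 0.0847) = 0.370
Q = 2.47e+09, so δQ = 0.370 × 2.47e+09 = 9.13e+08.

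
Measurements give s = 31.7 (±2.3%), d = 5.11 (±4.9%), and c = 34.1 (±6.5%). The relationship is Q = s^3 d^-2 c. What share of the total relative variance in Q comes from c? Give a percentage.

(δQ/Q)² = (3·δs/s)² + (-2·δd/d)² + (1·δc/c)²
  s term: (3×0.0230)² = 0.00476
  d term: (-2×0.0490)² = 0.00960
  c term: (1×0.0650)² = 0.00423
Total = 0.0186. Share from c = 0.00423/0.0186 = 0.227.

22.7%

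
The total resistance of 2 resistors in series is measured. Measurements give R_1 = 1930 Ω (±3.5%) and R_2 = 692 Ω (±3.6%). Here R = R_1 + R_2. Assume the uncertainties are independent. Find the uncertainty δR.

Sums and differences: (δR)² = Σ (cᵢ δxᵢ)².
  (δR_1)² = 4560;  (δR_2)² = 621
δR = √(5180) = 72.0 Ω

72.0 Ω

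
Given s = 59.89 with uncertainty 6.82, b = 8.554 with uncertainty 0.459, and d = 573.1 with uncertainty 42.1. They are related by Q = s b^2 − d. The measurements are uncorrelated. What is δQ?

687

Let p = s·b^2 = 4382. δp/p = √((1·δs/s)² + (2·δb/b)²) = √(0.0130 + 0.0115) = 0.156, so δp = 686.
Q = p − d: δQ = √(δp² + δd²) = √(4.7e+05 + 1770) = 687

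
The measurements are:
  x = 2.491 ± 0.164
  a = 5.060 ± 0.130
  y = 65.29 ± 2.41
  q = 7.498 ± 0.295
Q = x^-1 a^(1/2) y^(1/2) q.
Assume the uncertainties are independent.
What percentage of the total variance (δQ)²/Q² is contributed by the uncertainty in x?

(δQ/Q)² = (-1·δx/x)² + (½·δa/a)² + (½·δy/y)² + (1·δq/q)²
  x term: (-1×0.0658)² = 0.00433
  a term: (0.5×0.0257)² = 0.000165
  y term: (0.5×0.0369)² = 0.000341
  q term: (1×0.0393)² = 0.00155
Total = 0.00639. Share from x = 0.00433/0.00639 = 0.679.

67.9%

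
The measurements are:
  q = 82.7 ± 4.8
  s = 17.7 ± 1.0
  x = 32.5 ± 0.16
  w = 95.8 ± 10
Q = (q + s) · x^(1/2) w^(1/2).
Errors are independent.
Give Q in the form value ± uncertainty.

Let u = q + s = 100. δu = √(δq² + δs²) = √(23.0 + 1.00) = 4.90, so δu/u = 0.0488.
Q is then a monomial in u, x, w:
δQ/Q = √((δu/u)² + (½·δx/x)² + (½·δw/w)²) = √(0.00238 + 6.06e-06 + 0.00272) = 0.0715
Q = 5600, so δQ = 0.0715 × 5600 = 401.

5600 ± 401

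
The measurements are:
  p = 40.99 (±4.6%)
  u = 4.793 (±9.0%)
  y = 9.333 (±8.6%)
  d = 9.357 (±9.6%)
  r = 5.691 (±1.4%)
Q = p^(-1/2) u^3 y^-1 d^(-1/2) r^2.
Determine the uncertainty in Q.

5.65

For a monomial Q ∝ p^(-1/2), u^3, y^-1, d^(-1/2), r^2, fractional errors add in quadrature:
  (−½·δp/p)² = (-0.5×0.0460)² = 0.000529;  (3·δu/u)² = (3×0.0900)² = 0.0729;  (-1·δy/y)² = (-1×0.0860)² = 0.00740;  (−½·δd/d)² = (-0.5×0.0960)² = 0.00230;  (2·δr/r)² = (2×0.0140)² = 0.000784
δQ/Q = √(0.0839) = 0.290
Q = 19.51, so δQ = 0.290 × 19.51 = 5.65.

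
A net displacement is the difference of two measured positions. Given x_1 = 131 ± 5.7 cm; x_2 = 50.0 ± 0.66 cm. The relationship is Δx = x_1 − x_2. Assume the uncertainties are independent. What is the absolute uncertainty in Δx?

Δx is a linear combination, so absolute uncertainties add in quadrature:
  (δx_1)² = 32.5;  (δx_2)² = 0.436
δΔx = √(32.9) = 5.74 cm

5.74 cm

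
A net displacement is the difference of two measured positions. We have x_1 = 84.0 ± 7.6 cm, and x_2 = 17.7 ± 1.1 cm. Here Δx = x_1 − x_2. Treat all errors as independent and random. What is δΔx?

7.68 cm

Absolute uncertainties add in quadrature for a linear combination:
  (δx_1)² = 57.8;  (δx_2)² = 1.21
δΔx = √(59.0) = 7.68 cm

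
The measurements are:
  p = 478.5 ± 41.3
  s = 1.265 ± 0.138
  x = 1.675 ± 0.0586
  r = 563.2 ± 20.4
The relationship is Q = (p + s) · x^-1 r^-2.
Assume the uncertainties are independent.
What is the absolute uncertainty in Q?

0.000106

Let u = p + s = 479.8. δu = √(δp² + δs²) = √(1710 + 0.0190) = 41.3, so δu/u = 0.0861.
Q is then a monomial in u, x, r:
δQ/Q = √((δu/u)² + (-1·δx/x)² + (-2·δr/r)²) = √(0.00741 + 0.00122 + 0.00525) = 0.118
Q = 0.0009030, so δQ = 0.118 × 0.0009030 = 0.000106.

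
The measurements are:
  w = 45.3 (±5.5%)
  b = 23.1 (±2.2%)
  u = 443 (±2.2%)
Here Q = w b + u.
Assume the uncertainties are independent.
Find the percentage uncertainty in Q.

Let p = w·b = 1050. δp/p = √((1·δw/w)² + (1·δb/b)²) = √(0.00302 + 0.000484) = 0.0592, so δp = 62.0.
Q = p + u: δQ = √(δp² + δu²) = √(3840 + 95.0) = 62.7
Q = 1490, so δQ/Q = 62.7/1490 = 0.0421.

4.21%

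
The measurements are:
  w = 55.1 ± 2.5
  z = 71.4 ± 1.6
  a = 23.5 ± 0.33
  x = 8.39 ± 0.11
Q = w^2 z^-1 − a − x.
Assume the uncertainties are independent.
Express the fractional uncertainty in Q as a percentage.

Let p = w^2·z^-1 = 42.5. δp/p = √((2·δw/w)² + (-1·δz/z)²) = √(0.00823 + 0.000502) = 0.0935, so δp = 3.97.
Q = p − a − x: δQ = √(δp² + δa² + δx²) = √(15.8 + 0.109 + 0.0121) = 3.99
Q = 10.6, so δQ/Q = 3.99/10.6 = 0.375.

37.5%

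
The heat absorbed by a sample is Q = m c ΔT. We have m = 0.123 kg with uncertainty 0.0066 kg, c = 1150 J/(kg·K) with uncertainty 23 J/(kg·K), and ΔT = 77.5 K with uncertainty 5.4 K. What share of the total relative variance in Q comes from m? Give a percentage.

(δQ/Q)² = (1·δm/m)² + (1·δc/c)² + (1·δΔT/ΔT)²
  m term: (1×0.0537)² = 0.00288
  c term: (1×0.0200)² = 0.000400
  ΔT term: (1×0.0697)² = 0.00485
Total = 0.00813. Share from m = 0.00288/0.00813 = 0.354.

35.4%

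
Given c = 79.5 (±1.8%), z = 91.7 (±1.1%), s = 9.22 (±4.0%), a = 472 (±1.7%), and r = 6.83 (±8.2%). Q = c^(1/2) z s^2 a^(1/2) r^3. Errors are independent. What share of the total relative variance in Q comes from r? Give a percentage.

(δQ/Q)² = (½·δc/c)² + (1·δz/z)² + (2·δs/s)² + (½·δa/a)² + (3·δr/r)²
  c term: (0.5×0.0180)² = 8.1e-05
  z term: (1×0.0110)² = 0.000121
  s term: (2×0.0400)² = 0.00640
  a term: (0.5×0.0170)² = 7.23e-05
  r term: (3×0.0820)² = 0.0605
Total = 0.0672. Share from r = 0.0605/0.0672 = 0.901.

90.1%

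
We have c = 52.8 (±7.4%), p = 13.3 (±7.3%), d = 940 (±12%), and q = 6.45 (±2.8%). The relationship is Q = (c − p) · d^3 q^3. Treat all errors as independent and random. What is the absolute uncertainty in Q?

3.38e+12

Let u = c − p = 39.5. δu = √(δc² + δp²) = √(15.3 + 0.943) = 4.03, so δu/u = 0.102.
Q is then a monomial in u, d, q:
δQ/Q = √((δu/u)² + (3·δd/d)² + (3·δq/q)²) = √(0.0104 + 0.130 + 0.00706) = 0.383
Q = 8.8e+12, so δQ = 0.383 × 8.8e+12 = 3.38e+12.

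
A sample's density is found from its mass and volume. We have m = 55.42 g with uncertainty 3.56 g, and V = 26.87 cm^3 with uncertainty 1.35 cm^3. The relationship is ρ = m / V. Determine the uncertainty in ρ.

0.168 g/cm^3

Relative error in a monomial: (δρ/ρ)² = Σ (nᵢ · δxᵢ/xᵢ)².
  (1·δm/m)² = (1×0.0642)² = 0.00413;  (-1·δV/V)² = (-1×0.0502)² = 0.00252
δρ/ρ = √(0.00665) = 0.0816
ρ = 2.063 g/cm^3, so δρ = 0.0816 × 2.063 = 0.168 g/cm^3.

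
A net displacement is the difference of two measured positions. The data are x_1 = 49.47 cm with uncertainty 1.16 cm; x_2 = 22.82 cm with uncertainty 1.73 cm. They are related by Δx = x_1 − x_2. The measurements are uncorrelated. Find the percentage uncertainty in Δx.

7.82%

Δx is a linear combination, so absolute uncertainties add in quadrature:
  (δx_1)² = 1.35;  (δx_2)² = 2.99
δΔx = √(4.34) = 2.08 cm
Δx = 26.65 cm, so δΔx/Δx = 2.08/26.65 = 0.0782.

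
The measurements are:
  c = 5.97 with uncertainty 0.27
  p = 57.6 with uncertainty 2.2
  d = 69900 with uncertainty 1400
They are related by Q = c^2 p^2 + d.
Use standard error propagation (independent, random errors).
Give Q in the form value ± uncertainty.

Let w = c^2·p^2 = 1.18e+05. δw/w = √((2·δc/c)² + (2·δp/p)²) = √(0.00818 + 0.00584) = 0.118, so δw = 14000.
Q = w + d: δQ = √(δw² + δd²) = √(1.96e+08 + 1.96e+06) = 14100
Q = 1.88e+05.

(1.88 ± 0.141) × 10^5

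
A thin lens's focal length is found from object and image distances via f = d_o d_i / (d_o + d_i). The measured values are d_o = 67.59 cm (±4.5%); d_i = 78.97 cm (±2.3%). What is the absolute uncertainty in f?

∂f/∂d_o = (d_i/(d_o+d_i))² = 0.290;  ∂f/∂d_i = (d_o/(d_o+d_i))² = 0.213
δf = √((∂f/∂d_o · δd_o)² + (∂f/∂d_i · δd_i)²) = √(0.780 + 0.149) = 0.964 cm

0.964 cm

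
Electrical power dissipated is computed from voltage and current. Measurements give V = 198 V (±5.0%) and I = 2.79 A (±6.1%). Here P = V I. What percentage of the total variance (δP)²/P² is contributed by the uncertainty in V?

40.2%

(δP/P)² = (1·δV/V)² + (1·δI/I)²
  V term: (1×0.0500)² = 0.00250
  I term: (1×0.0610)² = 0.00372
Total = 0.00622. Share from V = 0.00250/0.00622 = 0.402.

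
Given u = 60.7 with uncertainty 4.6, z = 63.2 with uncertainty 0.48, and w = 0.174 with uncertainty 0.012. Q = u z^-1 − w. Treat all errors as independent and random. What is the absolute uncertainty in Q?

Let p = u·z^-1 = 0.960. δp/p = √((1·δu/u)² + (-1·δz/z)²) = √(0.00574 + 5.77e-05) = 0.0762, so δp = 0.0731.
Q = p − w: δQ = √(δp² + δw²) = √(0.00535 + 0.000144) = 0.0741

0.0741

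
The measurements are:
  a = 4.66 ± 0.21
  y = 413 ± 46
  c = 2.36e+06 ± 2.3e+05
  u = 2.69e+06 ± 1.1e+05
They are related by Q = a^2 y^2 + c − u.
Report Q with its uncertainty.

(3.37 ± 0.926) × 10^6

Let p = a^2·y^2 = 3.7e+06. δp/p = √((2·δa/a)² + (2·δy/y)²) = √(0.00812 + 0.0496) = 0.240, so δp = 8.9e+05.
Q = p + c − u: δQ = √(δp² + δc² + δu²) = √(7.92e+11 + 5.29e+10 + 1.21e+10) = 9.26e+05
Q = 3.37e+06.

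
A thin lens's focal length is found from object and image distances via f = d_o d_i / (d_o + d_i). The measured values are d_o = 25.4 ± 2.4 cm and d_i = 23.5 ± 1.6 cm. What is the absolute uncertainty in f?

∂f/∂d_o = (d_i/(d_o+d_i))² = 0.231;  ∂f/∂d_i = (d_o/(d_o+d_i))² = 0.270
δf = √((∂f/∂d_o · δd_o)² + (∂f/∂d_i · δd_i)²) = √(0.307 + 0.186) = 0.703 cm

0.703 cm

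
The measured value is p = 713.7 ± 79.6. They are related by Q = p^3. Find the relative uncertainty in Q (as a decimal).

0.335

Q ∝ p^3, so δQ/Q = |3| · δp/p = 3 × 0.112 = 0.335.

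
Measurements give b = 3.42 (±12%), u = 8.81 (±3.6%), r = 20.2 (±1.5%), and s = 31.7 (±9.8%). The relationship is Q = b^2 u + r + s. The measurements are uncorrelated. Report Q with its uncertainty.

Let p = b^2·u = 103. δp/p = √((2·δb/b)² + (1·δu/u)²) = √(0.0576 + 0.00130) = 0.243, so δp = 25.0.
Q = p + r + s: δQ = √(δp² + δr² + δs²) = √(625 + 0.0918 + 9.65) = 25.2
Q = 155.

155 ± 25.2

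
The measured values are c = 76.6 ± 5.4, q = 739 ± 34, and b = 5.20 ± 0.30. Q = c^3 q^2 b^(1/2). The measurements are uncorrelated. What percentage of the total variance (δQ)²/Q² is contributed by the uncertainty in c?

82.8%

(δQ/Q)² = (3·δc/c)² + (2·δq/q)² + (½·δb/b)²
  c term: (3×0.0705)² = 0.0447
  q term: (2×0.0460)² = 0.00847
  b term: (0.5×0.0577)² = 0.000832
Total = 0.0540. Share from c = 0.0447/0.0540 = 0.828.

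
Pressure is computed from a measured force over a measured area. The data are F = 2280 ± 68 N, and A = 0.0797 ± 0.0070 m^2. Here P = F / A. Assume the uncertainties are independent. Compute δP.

2650 Pa

Relative error in a monomial: (δP/P)² = Σ (nᵢ · δxᵢ/xᵢ)².
  (1·δF/F)² = (1×0.0298)² = 0.000890;  (-1·δA/A)² = (-1×0.0878)² = 0.00771
δP/P = √(0.00860) = 0.0928
P = 28600 Pa, so δP = 0.0928 × 28600 = 2650 Pa.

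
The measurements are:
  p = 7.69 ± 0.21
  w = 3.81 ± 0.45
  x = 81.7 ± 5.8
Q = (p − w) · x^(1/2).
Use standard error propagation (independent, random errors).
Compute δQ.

Let u = p − w = 3.88. δu = √(δp² + δw²) = √(0.0441 + 0.203) = 0.497, so δu/u = 0.128.
Q is then a monomial in u, x:
δQ/Q = √((δu/u)² + (½·δx/x)²) = √(0.0164 + 0.00126) = 0.133
Q = 35.1, so δQ = 0.133 × 35.1 = 4.66.

4.66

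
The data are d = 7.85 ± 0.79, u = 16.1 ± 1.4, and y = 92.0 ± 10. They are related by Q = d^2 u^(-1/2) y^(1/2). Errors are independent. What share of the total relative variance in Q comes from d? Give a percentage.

89.3%

(δQ/Q)² = (2·δd/d)² + (−½·δu/u)² + (½·δy/y)²
  d term: (2×0.101)² = 0.0405
  u term: (-0.5×0.0870)² = 0.00189
  y term: (0.5×0.109)² = 0.00295
Total = 0.0454. Share from d = 0.0405/0.0454 = 0.893.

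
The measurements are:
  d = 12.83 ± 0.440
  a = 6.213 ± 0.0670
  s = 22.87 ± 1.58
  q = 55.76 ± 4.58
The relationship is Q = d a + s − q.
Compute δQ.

5.63

Let p = d·a = 79.71. δp/p = √((1·δd/d)² + (1·δa/a)²) = √(0.00118 + 0.000116) = 0.0360, so δp = 2.87.
Q = p + s − q: δQ = √(δp² + δs² + δq²) = √(8.21 + 2.50 + 21.0) = 5.63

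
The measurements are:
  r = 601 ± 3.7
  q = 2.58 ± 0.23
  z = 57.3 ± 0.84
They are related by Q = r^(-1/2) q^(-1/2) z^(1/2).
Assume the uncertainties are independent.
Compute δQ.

Since Q is a product/quotient, work with relative uncertainties:
  (−½·δr/r)² = (-0.5×0.00616)² = 9.48e-06;  (−½·δq/q)² = (-0.5×0.0891)² = 0.00199;  (½·δz/z)² = (0.5×0.0147)² = 5.37e-05
δQ/Q = √(0.00205) = 0.0453
Q = 0.192, so δQ = 0.0453 × 0.192 = 0.00870.

0.00870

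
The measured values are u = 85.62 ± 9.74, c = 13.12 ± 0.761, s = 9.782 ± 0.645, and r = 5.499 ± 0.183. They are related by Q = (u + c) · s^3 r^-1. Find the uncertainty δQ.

3760

Let w = u + c = 98.74. δw = √(δu² + δc²) = √(94.9 + 0.579) = 9.77, so δw/w = 0.0989.
Q is then a monomial in w, s, r:
δQ/Q = √((δw/w)² + (3·δs/s)² + (-1·δr/r)²) = √(0.00979 + 0.0391 + 0.00111) = 0.224
Q = 16810, so δQ = 0.224 × 16810 = 3760.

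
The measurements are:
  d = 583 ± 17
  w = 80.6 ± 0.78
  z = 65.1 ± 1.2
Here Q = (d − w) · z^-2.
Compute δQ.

Let u = d − w = 502. δu = √(δd² + δw²) = √(289 + 0.608) = 17.0, so δu/u = 0.0339.
Q is then a monomial in u, z:
δQ/Q = √((δu/u)² + (-2·δz/z)²) = √(0.00115 + 0.00136) = 0.0501
Q = 0.119, so δQ = 0.0501 × 0.119 = 0.00594.

0.00594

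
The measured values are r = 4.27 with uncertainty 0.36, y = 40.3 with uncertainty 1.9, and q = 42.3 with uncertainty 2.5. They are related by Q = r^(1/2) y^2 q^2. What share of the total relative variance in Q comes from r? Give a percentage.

7.21%

(δQ/Q)² = (½·δr/r)² + (2·δy/y)² + (2·δq/q)²
  r term: (0.5×0.0843)² = 0.00178
  y term: (2×0.0471)² = 0.00889
  q term: (2×0.0591)² = 0.0140
Total = 0.0246. Share from r = 0.00178/0.0246 = 0.0721.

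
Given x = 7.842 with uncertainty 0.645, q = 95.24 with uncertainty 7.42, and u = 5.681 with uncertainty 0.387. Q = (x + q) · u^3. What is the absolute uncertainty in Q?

4100

Let w = x + q = 103.1. δw = √(δx² + δq²) = √(0.416 + 55.1) = 7.45, so δw/w = 0.0723.
Q is then a monomial in w, u:
δQ/Q = √((δw/w)² + (3·δu/u)²) = √(0.00522 + 0.0418) = 0.217
Q = 18900, so δQ = 0.217 × 18900 = 4100.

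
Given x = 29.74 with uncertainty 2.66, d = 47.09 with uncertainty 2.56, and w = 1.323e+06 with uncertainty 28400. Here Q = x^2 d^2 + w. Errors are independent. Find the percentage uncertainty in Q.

12.5%

Let p = x^2·d^2 = 1.961e+06. δp/p = √((2·δx/x)² + (2·δd/d)²) = √(0.0320 + 0.0118) = 0.209, so δp = 4.11e+05.
Q = p + w: δQ = √(δp² + δw²) = √(1.69e+11 + 8.07e+08) = 4.12e+05
Q = 3.284e+06, so δQ/Q = 4.12e+05/3.284e+06 = 0.125.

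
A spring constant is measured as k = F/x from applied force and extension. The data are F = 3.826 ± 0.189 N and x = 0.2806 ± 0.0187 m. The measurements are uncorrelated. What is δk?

1.13 N/m

Relative error in a monomial: (δk/k)² = Σ (nᵢ · δxᵢ/xᵢ)².
  (1·δF/F)² = (1×0.0494)² = 0.00244;  (-1·δx/x)² = (-1×0.0666)² = 0.00444
δk/k = √(0.00688) = 0.0830
k = 13.64 N/m, so δk = 0.0830 × 13.64 = 1.13 N/m.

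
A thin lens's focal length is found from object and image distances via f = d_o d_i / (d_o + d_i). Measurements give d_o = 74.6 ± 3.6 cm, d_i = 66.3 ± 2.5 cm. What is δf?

∂f/∂d_o = (d_i/(d_o+d_i))² = 0.221;  ∂f/∂d_i = (d_o/(d_o+d_i))² = 0.280
δf = √((∂f/∂d_o · δd_o)² + (∂f/∂d_i · δd_i)²) = √(0.635 + 0.491) = 1.06 cm

1.06 cm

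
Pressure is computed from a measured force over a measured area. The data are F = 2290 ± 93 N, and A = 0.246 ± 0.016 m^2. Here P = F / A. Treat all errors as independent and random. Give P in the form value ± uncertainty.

9310 ± 714 Pa

Relative error in a monomial: (δP/P)² = Σ (nᵢ · δxᵢ/xᵢ)².
  (1·δF/F)² = (1×0.0406)² = 0.00165;  (-1·δA/A)² = (-1×0.0650)² = 0.00423
δP/P = √(0.00588) = 0.0767
P = 9310 Pa, so δP = 0.0767 × 9310 = 714 Pa.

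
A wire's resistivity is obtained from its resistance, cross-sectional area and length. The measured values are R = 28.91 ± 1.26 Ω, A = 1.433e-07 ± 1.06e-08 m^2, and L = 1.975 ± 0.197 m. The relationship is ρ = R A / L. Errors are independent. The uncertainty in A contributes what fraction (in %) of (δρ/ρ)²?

31.6%

(δρ/ρ)² = (1·δR/R)² + (1·δA/A)² + (-1·δL/L)²
  R term: (1×0.0436)² = 0.00190
  A term: (1×0.0740)² = 0.00547
  L term: (-1×0.0997)² = 0.00995
Total = 0.0173. Share from A = 0.00547/0.0173 = 0.316.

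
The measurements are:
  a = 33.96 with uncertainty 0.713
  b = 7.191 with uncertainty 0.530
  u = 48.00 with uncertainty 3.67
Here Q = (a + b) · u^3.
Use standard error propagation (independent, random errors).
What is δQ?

1.05e+06

Let w = a + b = 41.15. δw = √(δa² + δb²) = √(0.508 + 0.281) = 0.888, so δw/w = 0.0216.
Q is then a monomial in w, u:
δQ/Q = √((δw/w)² + (3·δu/u)²) = √(0.000466 + 0.0526) = 0.230
Q = 4.551e+06, so δQ = 0.230 × 4.551e+06 = 1.05e+06.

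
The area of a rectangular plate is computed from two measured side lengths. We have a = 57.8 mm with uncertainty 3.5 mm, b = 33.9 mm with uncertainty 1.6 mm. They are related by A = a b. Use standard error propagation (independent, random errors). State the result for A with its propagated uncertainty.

Each factor contributes (exponent × relative error)² to (δA/A)²:
  (1·δa/a)² = (1×0.0606)² = 0.00367;  (1·δb/b)² = (1×0.0472)² = 0.00223
δA/A = √(0.00589) = 0.0768
A = 1960 mm^2, so δA = 0.0768 × 1960 = 150 mm^2.

1960 ± 150 mm^2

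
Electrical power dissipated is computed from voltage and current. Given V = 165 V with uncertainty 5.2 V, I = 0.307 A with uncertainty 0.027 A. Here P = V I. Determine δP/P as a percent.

Products/powers → add relative errors in quadrature, weighted by exponent:
  (1·δV/V)² = (1×0.0315)² = 0.000993;  (1·δI/I)² = (1×0.0879)² = 0.00773
δP/P = √(0.00873) = 0.0934

9.34%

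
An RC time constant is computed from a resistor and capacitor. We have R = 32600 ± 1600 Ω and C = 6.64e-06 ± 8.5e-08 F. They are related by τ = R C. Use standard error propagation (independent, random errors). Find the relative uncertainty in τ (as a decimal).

0.0507

Products/powers → add relative errors in quadrature, weighted by exponent:
  (1·δR/R)² = (1×0.0491)² = 0.00241;  (1·δC/C)² = (1×0.0128)² = 0.000164
δτ/τ = √(0.00257) = 0.0507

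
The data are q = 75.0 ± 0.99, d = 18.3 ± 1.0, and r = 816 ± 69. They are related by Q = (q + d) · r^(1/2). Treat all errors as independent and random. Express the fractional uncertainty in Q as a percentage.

Let u = q + d = 93.3. δu = √(δq² + δd²) = √(0.980 + 1.00) = 1.41, so δu/u = 0.0151.
Q is then a monomial in u, r:
δQ/Q = √((δu/u)² + (½·δr/r)²) = √(0.000227 + 0.00179) = 0.0449

4.49%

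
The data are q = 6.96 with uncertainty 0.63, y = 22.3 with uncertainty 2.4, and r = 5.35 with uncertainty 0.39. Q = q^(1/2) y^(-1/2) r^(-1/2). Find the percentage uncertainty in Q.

For a monomial Q ∝ q^(1/2), y^(-1/2), r^(-1/2), fractional errors add in quadrature:
  (½·δq/q)² = (0.5×0.0905)² = 0.00205;  (−½·δy/y)² = (-0.5×0.108)² = 0.00290;  (−½·δr/r)² = (-0.5×0.0729)² = 0.00133
δQ/Q = √(0.00627) = 0.0792

7.92%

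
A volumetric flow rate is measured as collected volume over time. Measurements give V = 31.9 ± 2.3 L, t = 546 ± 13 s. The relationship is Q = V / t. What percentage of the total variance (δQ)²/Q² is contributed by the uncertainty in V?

(δQ/Q)² = (1·δV/V)² + (-1·δt/t)²
  V term: (1×0.0721)² = 0.00520
  t term: (-1×0.0238)² = 0.000567
Total = 0.00577. Share from V = 0.00520/0.00577 = 0.902.

90.2%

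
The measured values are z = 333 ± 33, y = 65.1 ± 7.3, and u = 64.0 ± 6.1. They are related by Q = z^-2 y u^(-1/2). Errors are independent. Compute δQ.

Each factor contributes (exponent × relative error)² to (δQ/Q)²:
  (-2·δz/z)² = (-2×0.0991)² = 0.0393;  (1·δy/y)² = (1×0.112)² = 0.0126;  (−½·δu/u)² = (-0.5×0.0953)² = 0.00227
δQ/Q = √(0.0541) = 0.233
Q = 7.34e-05, so δQ = 0.233 × 7.34e-05 = 1.71e-05.

1.71e-05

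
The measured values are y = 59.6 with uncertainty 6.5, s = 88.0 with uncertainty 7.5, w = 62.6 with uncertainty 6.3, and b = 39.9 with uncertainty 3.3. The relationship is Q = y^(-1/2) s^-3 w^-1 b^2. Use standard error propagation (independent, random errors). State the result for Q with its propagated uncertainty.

Products/powers → add relative errors in quadrature, weighted by exponent:
  (−½·δy/y)² = (-0.5×0.109)² = 0.00297;  (-3·δs/s)² = (-3×0.0852)² = 0.0654;  (-1·δw/w)² = (-1×0.101)² = 0.0101;  (2·δb/b)² = (2×0.0827)² = 0.0274
δQ/Q = √(0.106) = 0.325
Q = 4.83e-06, so δQ = 0.325 × 4.83e-06 = 1.57e-06.

(4.83 ± 1.57) × 10^-6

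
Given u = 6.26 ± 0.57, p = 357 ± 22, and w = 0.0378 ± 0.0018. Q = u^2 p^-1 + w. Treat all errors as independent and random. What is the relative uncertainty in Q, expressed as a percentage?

14.4%

Let h = u^2·p^-1 = 0.110. δh/h = √((2·δu/u)² + (-1·δp/p)²) = √(0.0332 + 0.00380) = 0.192, so δh = 0.0211.
Q = h + w: δQ = √(δh² + δw²) = √(0.000445 + 3.24e-06) = 0.0212
Q = 0.148, so δQ/Q = 0.0212/0.148 = 0.144.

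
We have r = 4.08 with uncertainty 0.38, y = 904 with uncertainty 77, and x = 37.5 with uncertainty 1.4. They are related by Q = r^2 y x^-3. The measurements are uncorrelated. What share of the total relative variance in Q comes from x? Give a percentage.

(δQ/Q)² = (2·δr/r)² + (1·δy/y)² + (-3·δx/x)²
  r term: (2×0.0931)² = 0.0347
  y term: (1×0.0852)² = 0.00726
  x term: (-3×0.0373)² = 0.0125
Total = 0.0545. Share from x = 0.0125/0.0545 = 0.230.

23.0%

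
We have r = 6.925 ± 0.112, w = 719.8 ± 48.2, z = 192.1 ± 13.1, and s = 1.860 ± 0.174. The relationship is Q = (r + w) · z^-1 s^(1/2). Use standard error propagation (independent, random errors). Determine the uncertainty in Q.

Let u = r + w = 726.7. δu = √(δr² + δw²) = √(0.0125 + 2320) = 48.2, so δu/u = 0.0663.
Q is then a monomial in u, z, s:
δQ/Q = √((δu/u)² + (-1·δz/z)² + (½·δs/s)²) = √(0.00440 + 0.00465 + 0.00219) = 0.106
Q = 5.159, so δQ = 0.106 × 5.159 = 0.547.

0.547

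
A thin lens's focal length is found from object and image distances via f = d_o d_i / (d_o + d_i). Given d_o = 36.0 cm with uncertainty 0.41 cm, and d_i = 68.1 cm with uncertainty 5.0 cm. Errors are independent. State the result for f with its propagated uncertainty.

∂f/∂d_o = (d_i/(d_o+d_i))² = 0.428;  ∂f/∂d_i = (d_o/(d_o+d_i))² = 0.120
δf = √((∂f/∂d_o · δd_o)² + (∂f/∂d_i · δd_i)²) = √(0.0308 + 0.358) = 0.623 cm
f = 23.6 cm.

23.6 ± 0.623 cm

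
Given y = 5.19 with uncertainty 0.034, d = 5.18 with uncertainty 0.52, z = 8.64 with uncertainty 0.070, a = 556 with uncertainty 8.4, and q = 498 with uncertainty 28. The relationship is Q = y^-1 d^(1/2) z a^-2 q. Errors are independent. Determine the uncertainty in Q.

Each factor contributes (exponent × relative error)² to (δQ/Q)²:
  (-1·δy/y)² = (-1×0.00655)² = 4.29e-05;  (½·δd/d)² = (0.5×0.100)² = 0.00252;  (1·δz/z)² = (1×0.00810)² = 6.56e-05;  (-2·δa/a)² = (-2×0.0151)² = 0.000913;  (1·δq/q)² = (1×0.0562)² = 0.00316
δQ/Q = √(0.00670) = 0.0819
Q = 0.00610, so δQ = 0.0819 × 0.00610 = 0.000500.

0.000500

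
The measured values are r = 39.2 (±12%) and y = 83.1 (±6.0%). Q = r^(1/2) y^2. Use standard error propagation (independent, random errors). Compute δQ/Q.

0.134

Q is a product of powers, so relative uncertainties combine in quadrature:
  (½·δr/r)² = (0.5×0.120)² = 0.00360;  (2·δy/y)² = (2×0.0600)² = 0.0144
δQ/Q = √(0.0180) = 0.134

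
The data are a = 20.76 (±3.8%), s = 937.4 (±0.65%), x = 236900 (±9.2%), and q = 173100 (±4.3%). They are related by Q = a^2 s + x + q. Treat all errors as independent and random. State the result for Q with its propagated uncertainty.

814000 ± 38500

Let p = a^2·s = 404000. δp/p = √((2·δa/a)² + (1·δs/s)²) = √(0.00578 + 4.23e-05) = 0.0763, so δp = 30800.
Q = p + x + q: δQ = √(δp² + δx² + δq²) = √(9.5e+08 + 4.75e+08 + 5.54e+07) = 38500
Q = 814000.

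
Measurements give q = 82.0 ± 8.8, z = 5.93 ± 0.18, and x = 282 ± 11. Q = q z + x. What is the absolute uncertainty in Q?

55.3

Let p = q·z = 486. δp/p = √((1·δq/q)² + (1·δz/z)²) = √(0.0115 + 0.000921) = 0.112, so δp = 54.2.
Q = p + x: δQ = √(δp² + δx²) = √(2940 + 121) = 55.3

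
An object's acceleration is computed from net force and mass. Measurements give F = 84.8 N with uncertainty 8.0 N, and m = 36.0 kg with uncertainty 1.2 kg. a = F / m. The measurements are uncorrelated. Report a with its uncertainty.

Each factor contributes (exponent × relative error)² to (δa/a)²:
  (1·δF/F)² = (1×0.0943)² = 0.00890;  (-1·δm/m)² = (-1×0.0333)² = 0.00111
δa/a = √(0.0100) = 0.100
a = 2.36 m/s^2, so δa = 0.100 × 2.36 = 0.236 m/s^2.

2.36 ± 0.236 m/s^2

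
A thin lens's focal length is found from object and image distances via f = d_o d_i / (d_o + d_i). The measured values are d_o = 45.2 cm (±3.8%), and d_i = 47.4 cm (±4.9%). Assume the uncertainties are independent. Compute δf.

∂f/∂d_o = (d_i/(d_o+d_i))² = 0.262;  ∂f/∂d_i = (d_o/(d_o+d_i))² = 0.238
δf = √((∂f/∂d_o · δd_o)² + (∂f/∂d_i · δd_i)²) = √(0.203 + 0.306) = 0.713 cm

0.713 cm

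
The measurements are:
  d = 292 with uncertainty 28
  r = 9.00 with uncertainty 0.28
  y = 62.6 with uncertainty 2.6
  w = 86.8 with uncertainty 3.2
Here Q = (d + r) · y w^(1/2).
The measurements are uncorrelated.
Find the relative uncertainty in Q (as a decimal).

0.104

Let u = d + r = 301. δu = √(δd² + δr²) = √(784 + 0.0784) = 28.0, so δu/u = 0.0930.
Q is then a monomial in u, y, w:
δQ/Q = √((δu/u)² + (1·δy/y)² + (½·δw/w)²) = √(0.00865 + 0.00173 + 0.000340) = 0.104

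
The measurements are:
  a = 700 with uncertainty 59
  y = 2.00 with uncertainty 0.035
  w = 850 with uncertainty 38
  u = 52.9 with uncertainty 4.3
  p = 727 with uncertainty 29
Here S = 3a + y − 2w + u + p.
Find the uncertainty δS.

Each term contributes (cᵢ δxᵢ)² to (δS)²:
  (3·δa)² = 31300;  (δy)² = 0.00123;  (2·δw)² = 5780;  (δu)² = 18.5;  (δp)² = 841
δS = √(38000) = 195

195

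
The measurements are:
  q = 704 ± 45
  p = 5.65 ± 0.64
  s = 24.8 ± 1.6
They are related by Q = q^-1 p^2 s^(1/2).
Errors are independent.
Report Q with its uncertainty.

Each factor contributes (exponent × relative error)² to (δQ/Q)²:
  (-1·δq/q)² = (-1×0.0639)² = 0.00409;  (2·δp/p)² = (2×0.113)² = 0.0513;  (½·δs/s)² = (0.5×0.0645)² = 0.00104
δQ/Q = √(0.0565) = 0.238
Q = 0.226, so δQ = 0.238 × 0.226 = 0.0537.

0.226 ± 0.0537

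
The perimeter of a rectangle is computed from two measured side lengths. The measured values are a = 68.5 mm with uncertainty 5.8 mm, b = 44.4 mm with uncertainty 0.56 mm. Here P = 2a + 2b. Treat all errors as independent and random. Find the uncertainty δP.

Each term contributes (cᵢ δxᵢ)² to (δP)²:
  (2·δa)² = 135;  (2·δb)² = 1.25
δP = √(136) = 11.7 mm

11.7 mm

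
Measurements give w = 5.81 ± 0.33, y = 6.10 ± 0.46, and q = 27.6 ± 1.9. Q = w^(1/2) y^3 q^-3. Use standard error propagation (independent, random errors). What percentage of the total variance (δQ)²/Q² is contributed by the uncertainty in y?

54.1%

(δQ/Q)² = (½·δw/w)² + (3·δy/y)² + (-3·δq/q)²
  w term: (0.5×0.0568)² = 0.000807
  y term: (3×0.0754)² = 0.0512
  q term: (-3×0.0688)² = 0.0427
Total = 0.0946. Share from y = 0.0512/0.0946 = 0.541.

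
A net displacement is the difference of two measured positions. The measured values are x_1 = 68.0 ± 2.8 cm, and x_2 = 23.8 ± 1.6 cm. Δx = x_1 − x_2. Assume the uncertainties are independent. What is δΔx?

Sums and differences: (δΔx)² = Σ (cᵢ δxᵢ)².
  (δx_1)² = 7.84;  (δx_2)² = 2.56
δΔx = √(10.4) = 3.22 cm

3.22 cm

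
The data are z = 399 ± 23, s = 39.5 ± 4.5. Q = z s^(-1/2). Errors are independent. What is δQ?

5.14

Since Q is a product/quotient, work with relative uncertainties:
  (1·δz/z)² = (1×0.0576)² = 0.00332;  (−½·δs/s)² = (-0.5×0.114)² = 0.00324
δQ/Q = √(0.00657) = 0.0810
Q = 63.5, so δQ = 0.0810 × 63.5 = 5.14.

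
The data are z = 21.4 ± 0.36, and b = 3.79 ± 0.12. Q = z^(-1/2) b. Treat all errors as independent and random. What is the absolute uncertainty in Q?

Relative error in a monomial: (δQ/Q)² = Σ (nᵢ · δxᵢ/xᵢ)².
  (−½·δz/z)² = (-0.5×0.0168)² = 7.07e-05;  (1·δb/b)² = (1×0.0317)² = 0.00100
δQ/Q = √(0.00107) = 0.0328
Q = 0.819, so δQ = 0.0328 × 0.819 = 0.0268.

0.0268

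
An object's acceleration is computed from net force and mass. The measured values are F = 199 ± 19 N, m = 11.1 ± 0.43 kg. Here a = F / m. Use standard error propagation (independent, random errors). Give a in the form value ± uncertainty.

17.9 ± 1.85 m/s^2

Relative error in a monomial: (δa/a)² = Σ (nᵢ · δxᵢ/xᵢ)².
  (1·δF/F)² = (1×0.0955)² = 0.00912;  (-1·δm/m)² = (-1×0.0387)² = 0.00150
δa/a = √(0.0106) = 0.103
a = 17.9 m/s^2, so δa = 0.103 × 17.9 = 1.85 m/s^2.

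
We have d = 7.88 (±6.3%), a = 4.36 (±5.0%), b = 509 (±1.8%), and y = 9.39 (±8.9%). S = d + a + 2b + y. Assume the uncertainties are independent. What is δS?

Absolute uncertainties add in quadrature for a linear combination:
  (δd)² = 0.246;  (δa)² = 0.0475;  (2·δb)² = 336;  (δy)² = 0.698
δS = √(337) = 18.4

18.4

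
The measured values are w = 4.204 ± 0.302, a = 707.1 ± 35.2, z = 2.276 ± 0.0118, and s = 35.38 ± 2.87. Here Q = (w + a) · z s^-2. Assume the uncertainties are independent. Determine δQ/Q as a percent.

17.0%

Let u = w + a = 711.3. δu = √(δw² + δa²) = √(0.0912 + 1240) = 35.2, so δu/u = 0.0495.
Q is then a monomial in u, z, s:
δQ/Q = √((δu/u)² + (1·δz/z)² + (-2·δs/s)²) = √(0.00245 + 2.69e-05 + 0.0263) = 0.170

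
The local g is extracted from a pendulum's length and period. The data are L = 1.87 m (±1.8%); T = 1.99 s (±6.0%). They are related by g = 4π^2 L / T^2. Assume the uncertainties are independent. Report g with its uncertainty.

18.6 ± 2.26 m/s^2

Since g is a product/quotient, work with relative uncertainties:
  (1·δL/L)² = (1×0.0180)² = 0.000324;  (-2·δT/T)² = (-2×0.0600)² = 0.0144
δg/g = √(0.0147) = 0.121
g = 18.6 m/s^2, so δg = 0.121 × 18.6 = 2.26 m/s^2.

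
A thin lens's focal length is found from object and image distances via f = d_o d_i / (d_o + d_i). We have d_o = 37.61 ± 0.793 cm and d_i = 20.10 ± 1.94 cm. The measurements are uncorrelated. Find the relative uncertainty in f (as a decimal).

0.0633

∂f/∂d_o = (d_i/(d_o+d_i))² = 0.121;  ∂f/∂d_i = (d_o/(d_o+d_i))² = 0.425
δf = √((∂f/∂d_o · δd_o)² + (∂f/∂d_i · δd_i)²) = √(0.00925 + 0.679) = 0.830 cm
f = 13.10 cm, so δf/f = 0.830/13.10 = 0.0633.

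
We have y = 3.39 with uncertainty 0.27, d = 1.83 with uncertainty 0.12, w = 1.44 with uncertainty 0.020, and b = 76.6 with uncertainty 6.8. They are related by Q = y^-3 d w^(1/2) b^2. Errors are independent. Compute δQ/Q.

For a monomial Q ∝ y^-3, d, w^(1/2), b^2, fractional errors add in quadrature:
  (-3·δy/y)² = (-3×0.0796)² = 0.0571;  (1·δd/d)² = (1×0.0656)² = 0.00430;  (½·δw/w)² = (0.5×0.0139)² = 4.82e-05;  (2·δb/b)² = (2×0.0888)² = 0.0315
δQ/Q = √(0.0930) = 0.305

0.305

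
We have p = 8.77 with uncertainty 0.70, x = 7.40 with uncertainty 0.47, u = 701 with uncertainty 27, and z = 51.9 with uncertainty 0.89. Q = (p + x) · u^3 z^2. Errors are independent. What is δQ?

1.97e+12

Let w = p + x = 16.2. δw = √(δp² + δx²) = √(0.490 + 0.221) = 0.843, so δw/w = 0.0521.
Q is then a monomial in w, u, z:
δQ/Q = √((δw/w)² + (3·δu/u)² + (2·δz/z)²) = √(0.00272 + 0.0134 + 0.00118) = 0.131
Q = 1.5e+13, so δQ = 0.131 × 1.5e+13 = 1.97e+12.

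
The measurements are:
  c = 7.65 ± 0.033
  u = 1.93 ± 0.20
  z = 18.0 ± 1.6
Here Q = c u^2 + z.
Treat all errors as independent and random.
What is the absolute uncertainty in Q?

Let p = c·u^2 = 28.5. δp/p = √((1·δc/c)² + (2·δu/u)²) = √(1.86e-05 + 0.0430) = 0.207, so δp = 5.91.
Q = p + z: δQ = √(δp² + δz²) = √(34.9 + 2.56) = 6.12

6.12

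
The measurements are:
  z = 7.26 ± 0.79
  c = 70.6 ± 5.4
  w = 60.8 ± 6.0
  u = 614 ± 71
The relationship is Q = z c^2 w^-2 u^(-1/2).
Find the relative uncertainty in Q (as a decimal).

0.278

Products/powers → add relative errors in quadrature, weighted by exponent:
  (1·δz/z)² = (1×0.109)² = 0.0118;  (2·δc/c)² = (2×0.0765)² = 0.0234;  (-2·δw/w)² = (-2×0.0987)² = 0.0390;  (−½·δu/u)² = (-0.5×0.116)² = 0.00334
δQ/Q = √(0.0775) = 0.278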